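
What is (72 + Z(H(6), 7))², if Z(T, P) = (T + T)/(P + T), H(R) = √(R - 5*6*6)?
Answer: 24*(3108*√174 + 29117*I)/(14*√174 + 125*I) ≈ 5410.5 + 121.84*I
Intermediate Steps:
H(R) = √(-180 + R) (H(R) = √(R - 30*6) = √(R - 180) = √(-180 + R))
Z(T, P) = 2*T/(P + T) (Z(T, P) = (2*T)/(P + T) = 2*T/(P + T))
(72 + Z(H(6), 7))² = (72 + 2*√(-180 + 6)/(7 + √(-180 + 6)))² = (72 + 2*√(-174)/(7 + √(-174)))² = (72 + 2*(I*√174)/(7 + I*√174))² = (72 + 2*I*√174/(7 + I*√174))²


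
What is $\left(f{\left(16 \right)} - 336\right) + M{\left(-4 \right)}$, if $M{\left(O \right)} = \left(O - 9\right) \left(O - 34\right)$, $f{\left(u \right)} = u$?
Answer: $174$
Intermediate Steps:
$M{\left(O \right)} = \left(-34 + O\right) \left(-9 + O\right)$ ($M{\left(O \right)} = \left(-9 + O\right) \left(-34 + O\right) = \left(-34 + O\right) \left(-9 + O\right)$)
$\left(f{\left(16 \right)} - 336\right) + M{\left(-4 \right)} = \left(16 - 336\right) + \left(306 + \left(-4\right)^{2} - -172\right) = -320 + \left(306 + 16 + 172\right) = -320 + 494 = 174$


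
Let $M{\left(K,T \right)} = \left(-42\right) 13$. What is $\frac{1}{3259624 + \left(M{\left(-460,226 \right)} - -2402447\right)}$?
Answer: $\frac{1}{5661525} \approx 1.7663 \cdot 10^{-7}$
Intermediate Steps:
$M{\left(K,T \right)} = -546$
$\frac{1}{3259624 + \left(M{\left(-460,226 \right)} - -2402447\right)} = \frac{1}{3259624 - -2401901} = \frac{1}{3259624 + \left(-546 + 2402447\right)} = \frac{1}{3259624 + 2401901} = \frac{1}{5661525}$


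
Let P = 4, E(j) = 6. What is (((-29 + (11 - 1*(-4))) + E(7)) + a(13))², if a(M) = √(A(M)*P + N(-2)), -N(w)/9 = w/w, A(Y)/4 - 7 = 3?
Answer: (8 - √151)² ≈ 18.389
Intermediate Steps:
A(Y) = 40 (A(Y) = 28 + 4*3 = 28 + 12 = 40)
N(w) = -9 (N(w) = -9*w/w = -9*1 = -9)
a(M) = √151 (a(M) = √(40*4 - 9) = √(160 - 9) = √151)
(((-29 + (11 - 1*(-4))) + E(7)) + a(13))² = (((-29 + (11 - 1*(-4))) + 6) + √151)² = (((-29 + (11 + 4)) + 6) + √151)² = (((-29 + 15) + 6) + √151)² = ((-14 + 6) + √151)² = (-8 + √151)²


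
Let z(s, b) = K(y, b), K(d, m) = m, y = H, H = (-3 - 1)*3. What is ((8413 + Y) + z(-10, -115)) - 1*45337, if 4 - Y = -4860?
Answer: -32175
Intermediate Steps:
Y = 4864 (Y = 4 - 1*(-4860) = 4 + 4860 = 4864)
H = -12 (H = -4*3 = -12)
y = -12
z(s, b) = b
((8413 + Y) + z(-10, -115)) - 1*45337 = ((8413 + 4864) - 115) - 1*45337 = (13277 - 115) - 45337 = 13162 - 45337 = -32175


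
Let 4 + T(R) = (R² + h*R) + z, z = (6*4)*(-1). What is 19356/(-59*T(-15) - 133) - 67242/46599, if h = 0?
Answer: -20148419/6521641 ≈ -3.0895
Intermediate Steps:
z = -24 (z = 24*(-1) = -24)
T(R) = -28 + R² (T(R) = -4 + ((R² + 0*R) - 24) = -4 + ((R² + 0) - 24) = -4 + (R² - 24) = -4 + (-24 + R²) = -28 + R²)
19356/(-59*T(-15) - 133) - 67242/46599 = 19356/(-59*(-28 + (-15)²) - 133) - 67242/46599 = 19356/(-59*(-28 + 225) - 133) - 67242*1/46599 = 19356/(-59*197 - 133) - 3202/2219 = 19356/(-11623 - 133) - 3202/2219 = 19356/(-11756) - 3202/2219 = 19356*(-1/11756) - 3202/2219 = -4839/2939 - 3202/2219 = -20148419/6521641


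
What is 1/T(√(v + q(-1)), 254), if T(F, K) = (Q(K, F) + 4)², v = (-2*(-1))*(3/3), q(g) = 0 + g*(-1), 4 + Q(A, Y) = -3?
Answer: ⅑ ≈ 0.11111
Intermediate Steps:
Q(A, Y) = -7 (Q(A, Y) = -4 - 3 = -7)
q(g) = -g (q(g) = 0 - g = -g)
v = 2 (v = 2*(3*(⅓)) = 2*1 = 2)
T(F, K) = 9 (T(F, K) = (-7 + 4)² = (-3)² = 9)
1/T(√(v + q(-1)), 254) = 1/9 = ⅑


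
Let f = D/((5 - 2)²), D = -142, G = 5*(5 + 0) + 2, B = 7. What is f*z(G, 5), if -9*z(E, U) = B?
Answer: 994/81 ≈ 12.272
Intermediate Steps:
G = 27 (G = 5*5 + 2 = 25 + 2 = 27)
z(E, U) = -7/9 (z(E, U) = -⅑*7 = -7/9)
f = -142/9 (f = -142/(5 - 2)² = -142/(3²) = -142/9 ≈ -15.778)
f*z(G, 5) = -142/9*(-7/9) = 994/81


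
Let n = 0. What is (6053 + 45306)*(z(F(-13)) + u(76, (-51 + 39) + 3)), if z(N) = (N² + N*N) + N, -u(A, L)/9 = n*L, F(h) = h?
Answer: 16691675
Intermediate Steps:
u(A, L) = 0 (u(A, L) = -0*L = -9*0 = 0)
z(N) = N + 2*N² (z(N) = (N² + N²) + N = 2*N² + N = N + 2*N²)
(6053 + 45306)*(z(F(-13)) + u(76, (-51 + 39) + 3)) = (6053 + 45306)*(-13*(1 + 2*(-13)) + 0) = 51359*(-13*(1 - 26) + 0) = 51359*(-13*(-25) + 0) = 51359*(325 + 0) = 51359*325 = 16691675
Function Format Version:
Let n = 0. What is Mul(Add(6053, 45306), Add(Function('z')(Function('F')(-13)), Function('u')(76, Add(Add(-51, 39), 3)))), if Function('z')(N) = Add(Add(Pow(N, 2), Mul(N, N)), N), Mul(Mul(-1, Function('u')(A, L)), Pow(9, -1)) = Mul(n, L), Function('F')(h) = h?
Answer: 16691675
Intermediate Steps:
Function('u')(A, L) = 0 (Function('u')(A, L) = Mul(-9, Mul(0, L)) = Mul(-9, 0) = 0)
Function('z')(N) = Add(N, Mul(2, Pow(N, 2))) (Function('z')(N) = Add(Add(Pow(N, 2), Pow(N, 2)), N) = Add(Mul(2, Pow(N, 2)), N) = Add(N, Mul(2, Pow(N, 2))))
Mul(Add(6053, 45306), Add(Function('z')(Function('F')(-13)), Function('u')(76, Add(Add(-51, 39), 3)))) = Mul(Add(6053, 45306), Add(Mul(-13, Add(1, Mul(2, -13))), 0)) = Mul(51359, Add(Mul(-13, Add(1, -26)), 0)) = Mul(51359, Add(Mul(-13, -25), 0)) = Mul(51359, Add(325, 0)) = Mul(51359, 325) = 16691675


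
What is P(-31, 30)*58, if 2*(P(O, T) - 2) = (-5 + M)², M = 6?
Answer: 145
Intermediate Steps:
P(O, T) = 5/2 (P(O, T) = 2 + (-5 + 6)²/2 = 2 + (½)*1² = 2 + (½)*1 = 2 + ½ = 5/2)
P(-31, 30)*58 = (5/2)*58 = 145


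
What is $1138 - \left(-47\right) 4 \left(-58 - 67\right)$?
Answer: $-22362$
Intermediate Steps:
$1138 - \left(-47\right) 4 \left(-58 - 67\right) = 1138 - \left(-188\right) \left(-125\right) = 1138 - 23500 = -22362$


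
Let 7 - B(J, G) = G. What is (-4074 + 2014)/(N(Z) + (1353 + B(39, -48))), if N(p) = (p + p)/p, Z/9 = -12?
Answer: -206/141 ≈ -1.4610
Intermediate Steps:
B(J, G) = 7 - G
Z = -108 (Z = 9*(-12) = -108)
N(p) = 2 (N(p) = (2*p)/p = 2)
(-4074 + 2014)/(N(Z) + (1353 + B(39, -48))) = (-4074 + 2014)/(2 + (1353 + (7 - 1*(-48)))) = -2060/(2 + (1353 + (7 + 48))) = -2060/(2 + (1353 + 55)) = -2060/(2 + 1408) = -2060/1410 = -2060*1/1410 = -206/141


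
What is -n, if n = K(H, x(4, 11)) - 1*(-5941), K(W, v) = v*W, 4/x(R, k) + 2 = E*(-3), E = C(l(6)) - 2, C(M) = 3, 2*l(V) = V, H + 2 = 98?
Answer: -29321/5 ≈ -5864.2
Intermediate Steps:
H = 96 (H = -2 + 98 = 96)
l(V) = V/2
E = 1 (E = 3 - 2 = 1)
x(R, k) = -⅘ (x(R, k) = 4/(-2 + 1*(-3)) = 4/(-2 - 3) = 4/(-5) = 4*(-⅕) = -⅘)
K(W, v) = W*v
n = 29321/5 (n = 96*(-⅘) - 1*(-5941) = -384/5 + 5941 = 29321/5 ≈ 5864.2)
-n = -1*29321/5 = -29321/5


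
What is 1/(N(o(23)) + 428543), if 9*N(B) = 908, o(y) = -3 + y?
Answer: 9/3857795 ≈ 2.3329e-6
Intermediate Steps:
N(B) = 908/9 (N(B) = (⅑)*908 = 908/9)
1/(N(o(23)) + 428543) = 1/(908/9 + 428543) = 1/(3857795/9) = 9/3857795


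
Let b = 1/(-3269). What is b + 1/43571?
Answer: -40302/142433599 ≈ -0.00028295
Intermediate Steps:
b = -1/3269 ≈ -0.00030590
b + 1/43571 = -1/3269 + 1/43571 = -40302/142433599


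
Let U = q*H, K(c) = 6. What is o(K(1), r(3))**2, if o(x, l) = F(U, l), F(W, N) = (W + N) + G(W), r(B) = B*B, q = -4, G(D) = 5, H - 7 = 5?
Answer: 1156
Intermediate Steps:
H = 12 (H = 7 + 5 = 12)
r(B) = B**2
U = -48 (U = -4*12 = -48)
F(W, N) = 5 + N + W (F(W, N) = (W + N) + 5 = (N + W) + 5 = 5 + N + W)
o(x, l) = -43 + l (o(x, l) = 5 + l - 48 = -43 + l)
o(K(1), r(3))**2 = (-43 + 3**2)**2 = (-43 + 9)**2 = (-34)**2 = 1156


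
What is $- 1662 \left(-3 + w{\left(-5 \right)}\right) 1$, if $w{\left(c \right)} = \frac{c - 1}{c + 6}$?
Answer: $14958$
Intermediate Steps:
$w{\left(c \right)} = \frac{-1 + c}{6 + c}$
$- 1662 \left(-3 + w{\left(-5 \right)}\right) 1 = - 1662 \left(-3 + \frac{-1 - 5}{6 - 5}\right) 1 = - 1662 \left(-3 + 1^{-1} \left(-6\right)\right) 1 = - 1662 \left(-3 + 1 \left(-6\right)\right) 1 = - 1662 \left(-3 - 6\right) 1 = - 1662 \left(\left(-9\right) 1\right) = \left(-1662\right) \left(-9\right) = 14958$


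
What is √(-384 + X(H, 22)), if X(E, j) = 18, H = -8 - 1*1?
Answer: I*√366 ≈ 19.131*I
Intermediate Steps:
H = -9 (H = -8 - 1 = -9)
√(-384 + X(H, 22)) = √(-384 + 18) = √(-366) = I*√366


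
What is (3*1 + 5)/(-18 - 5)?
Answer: -8/23 ≈ -0.34783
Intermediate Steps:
(3*1 + 5)/(-18 - 5) = (3 + 5)/(-23) = -1/23*8 = -8/23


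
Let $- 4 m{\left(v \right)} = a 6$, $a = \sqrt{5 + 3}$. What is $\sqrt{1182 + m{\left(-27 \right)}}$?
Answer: $\sqrt{1182 - 3 \sqrt{2}} \approx 34.318$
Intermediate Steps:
$a = 2 \sqrt{2}$ ($a = \sqrt{8} = 2 \sqrt{2} \approx 2.8284$)
$m{\left(v \right)} = - 3 \sqrt{2}$ ($m{\left(v \right)} = - \frac{2 \sqrt{2} \cdot 6}{4} = - \frac{12 \sqrt{2}}{4} = - 3 \sqrt{2}$)
$\sqrt{1182 + m{\left(-27 \right)}} = \sqrt{1182 - 3 \sqrt{2}}$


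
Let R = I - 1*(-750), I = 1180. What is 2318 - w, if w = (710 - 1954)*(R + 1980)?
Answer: 4866358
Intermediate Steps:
R = 1930 (R = 1180 - 1*(-750) = 1180 + 750 = 1930)
w = -4864040 (w = (710 - 1954)*(1930 + 1980) = -1244*3910 = -4864040)
2318 - w = 2318 - 1*(-4864040) = 2318 + 4864040 = 4866358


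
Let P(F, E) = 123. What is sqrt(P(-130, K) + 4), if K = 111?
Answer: sqrt(127) ≈ 11.269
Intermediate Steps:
sqrt(P(-130, K) + 4) = sqrt(123 + 4) = sqrt(127)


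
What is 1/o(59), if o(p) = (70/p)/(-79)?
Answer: -4661/70 ≈ -66.586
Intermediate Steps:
o(p) = -70/(79*p) (o(p) = (70/p)*(-1/79) = -70/(79*p))
1/o(59) = 1/(-70/79/59) = 1/(-70/79*1/59) = 1/(-70/4661) = -4661/70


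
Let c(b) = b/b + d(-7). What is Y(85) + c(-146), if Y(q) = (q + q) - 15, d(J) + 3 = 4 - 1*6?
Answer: 151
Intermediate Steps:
d(J) = -5 (d(J) = -3 + (4 - 1*6) = -3 + (4 - 6) = -3 - 2 = -5)
Y(q) = -15 + 2*q (Y(q) = 2*q - 15 = -15 + 2*q)
c(b) = -4 (c(b) = b/b - 5 = 1 - 5 = -4)
Y(85) + c(-146) = (-15 + 2*85) - 4 = (-15 + 170) - 4 = 155 - 4 = 151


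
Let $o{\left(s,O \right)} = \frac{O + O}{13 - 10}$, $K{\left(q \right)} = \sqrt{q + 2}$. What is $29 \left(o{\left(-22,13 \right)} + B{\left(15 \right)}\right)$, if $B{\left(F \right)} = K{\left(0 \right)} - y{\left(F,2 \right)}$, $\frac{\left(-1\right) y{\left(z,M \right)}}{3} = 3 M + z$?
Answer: $\frac{6235}{3} + 29 \sqrt{2} \approx 2119.3$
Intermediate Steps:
$y{\left(z,M \right)} = - 9 M - 3 z$ ($y{\left(z,M \right)} = - 3 \left(3 M + z\right) = - 3 \left(z + 3 M\right) = - 9 M - 3 z$)
$K{\left(q \right)} = \sqrt{2 + q}$
$o{\left(s,O \right)} = \frac{2 O}{3}$
$B{\left(F \right)} = 18 + \sqrt{2} + 3 F$ ($B{\left(F \right)} = \sqrt{2 + 0} - \left(\left(-9\right) 2 - 3 F\right) = \sqrt{2} - \left(-18 - 3 F\right) = \sqrt{2} + \left(18 + 3 F\right) = 18 + \sqrt{2} + 3 F$)
$29 \left(o{\left(-22,13 \right)} + B{\left(15 \right)}\right) = 29 \left(\frac{2}{3} \cdot 13 + \left(18 + \sqrt{2} + 3 \cdot 15\right)\right) = 29 \left(\frac{26}{3} + \left(18 + \sqrt{2} + 45\right)\right) = 29 \left(\frac{26}{3} + \left(63 + \sqrt{2}\right)\right) = 29 \left(\frac{215}{3} + \sqrt{2}\right) = \frac{6235}{3} + 29 \sqrt{2}$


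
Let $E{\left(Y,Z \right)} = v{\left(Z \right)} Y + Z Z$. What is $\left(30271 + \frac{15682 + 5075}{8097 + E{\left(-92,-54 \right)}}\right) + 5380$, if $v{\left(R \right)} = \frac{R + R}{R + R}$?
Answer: $\frac{389365328}{10921} \approx 35653.0$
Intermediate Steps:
$v{\left(R \right)} = 1$ ($v{\left(R \right)} = \frac{2 R}{2 R} = 2 R \frac{1}{2 R} = 1$)
$E{\left(Y,Z \right)} = Y + Z^{2}$ ($E{\left(Y,Z \right)} = 1 Y + Z Z = Y + Z^{2}$)
$\left(30271 + \frac{15682 + 5075}{8097 + E{\left(-92,-54 \right)}}\right) + 5380 = \left(30271 + \frac{15682 + 5075}{8097 - \left(92 - \left(-54\right)^{2}\right)}\right) + 5380 = \left(30271 + \frac{20757}{8097 + \left(-92 + 2916\right)}\right) + 5380 = \left(30271 + \frac{20757}{8097 + 2824}\right) + 5380 = \left(30271 + \frac{20757}{10921}\right) + 5380 = \frac{330610348}{10921} + 5380 = \frac{389365328}{10921}$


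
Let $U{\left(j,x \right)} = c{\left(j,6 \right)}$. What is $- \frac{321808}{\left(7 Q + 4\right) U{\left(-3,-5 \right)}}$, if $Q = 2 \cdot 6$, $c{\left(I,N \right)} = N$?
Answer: $- \frac{20113}{33} \approx -609.48$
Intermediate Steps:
$Q = 12$
$U{\left(j,x \right)} = 6$
$- \frac{321808}{\left(7 Q + 4\right) U{\left(-3,-5 \right)}} = - \frac{321808}{\left(7 \cdot 12 + 4\right) 6} = - \frac{321808}{\left(84 + 4\right) 6} = - \frac{321808}{88 \cdot 6} = - \frac{321808}{528} = \left(-321808\right) \frac{1}{528} = - \frac{20113}{33}$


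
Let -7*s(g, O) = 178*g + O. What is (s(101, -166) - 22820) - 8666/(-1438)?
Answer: -127629557/5033 ≈ -25359.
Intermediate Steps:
s(g, O) = -178*g/7 - O/7 (s(g, O) = -(178*g + O)/7 = -(O + 178*g)/7 = -178*g/7 - O/7)
(s(101, -166) - 22820) - 8666/(-1438) = ((-178/7*101 - ⅐*(-166)) - 22820) - 8666/(-1438) = ((-17978/7 + 166/7) - 22820) - 8666*(-1/1438) = (-17812/7 - 22820) + 4333/719 = -177552/7 + 4333/719 = -127629557/5033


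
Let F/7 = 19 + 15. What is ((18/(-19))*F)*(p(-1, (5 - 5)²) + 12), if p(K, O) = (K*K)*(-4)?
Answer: -34272/19 ≈ -1803.8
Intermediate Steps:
F = 238 (F = 7*(19 + 15) = 7*34 = 238)
p(K, O) = -4*K² (p(K, O) = K²*(-4) = -4*K²)
((18/(-19))*F)*(p(-1, (5 - 5)²) + 12) = ((18/(-19))*238)*(-4*(-1)² + 12) = ((18*(-1/19))*238)*(-4*1 + 12) = (-18/19*238)*(-4 + 12) = -4284/19*8 = -34272/19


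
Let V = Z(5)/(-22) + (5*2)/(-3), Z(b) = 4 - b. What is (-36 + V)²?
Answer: 6723649/4356 ≈ 1543.5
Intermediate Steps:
V = -217/66 (V = (4 - 1*5)/(-22) + (5*2)/(-3) = (4 - 5)*(-1/22) + 10*(-⅓) = -1*(-1/22) - 10/3 = 1/22 - 10/3 = -217/66 ≈ -3.2879)
(-36 + V)² = (-36 - 217/66)² = (-2593/66)² = 6723649/4356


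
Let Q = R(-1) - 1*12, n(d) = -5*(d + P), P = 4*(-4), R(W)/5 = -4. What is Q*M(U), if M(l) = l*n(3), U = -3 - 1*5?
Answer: 16640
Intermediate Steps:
R(W) = -20 (R(W) = 5*(-4) = -20)
P = -16
n(d) = 80 - 5*d (n(d) = -5*(d - 16) = -5*(-16 + d) = 80 - 5*d)
Q = -32 (Q = -20 - 1*12 = -20 - 12 = -32)
U = -8 (U = -3 - 5 = -8)
M(l) = 65*l (M(l) = l*(80 - 5*3) = l*(80 - 15) = l*65 = 65*l)
Q*M(U) = -2080*(-8) = -32*(-520) = 16640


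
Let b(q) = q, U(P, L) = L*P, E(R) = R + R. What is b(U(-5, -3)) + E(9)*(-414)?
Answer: -7437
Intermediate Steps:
E(R) = 2*R
b(U(-5, -3)) + E(9)*(-414) = -3*(-5) + (2*9)*(-414) = 15 + 18*(-414) = 15 - 7452 = -7437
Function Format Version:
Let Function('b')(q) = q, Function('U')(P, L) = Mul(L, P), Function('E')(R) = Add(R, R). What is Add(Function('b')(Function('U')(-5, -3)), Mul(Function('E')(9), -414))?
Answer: -7437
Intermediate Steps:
Function('E')(R) = Mul(2, R)
Add(Function('b')(Function('U')(-5, -3)), Mul(Function('E')(9), -414)) = Add(Mul(-3, -5), Mul(Mul(2, 9), -414)) = Add(15, Mul(18, -414)) = Add(15, -7452) = -7437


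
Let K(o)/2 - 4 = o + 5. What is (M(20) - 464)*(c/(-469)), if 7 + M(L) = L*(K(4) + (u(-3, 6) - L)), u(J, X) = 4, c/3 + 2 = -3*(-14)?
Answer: 32520/469 ≈ 69.339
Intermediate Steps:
c = 120 (c = -6 + 3*(-3*(-14)) = -6 + 3*42 = -6 + 126 = 120)
K(o) = 18 + 2*o (K(o) = 8 + 2*(o + 5) = 8 + 2*(5 + o) = 8 + (10 + 2*o) = 18 + 2*o)
M(L) = -7 + L*(30 - L) (M(L) = -7 + L*((18 + 2*4) + (4 - L)) = -7 + L*((18 + 8) + (4 - L)) = -7 + L*(26 + (4 - L)) = -7 + L*(30 - L))
(M(20) - 464)*(c/(-469)) = ((-7 - 1*20² + 30*20) - 464)*(120/(-469)) = ((-7 - 1*400 + 600) - 464)*(120*(-1/469)) = ((-7 - 400 + 600) - 464)*(-120/469) = (193 - 464)*(-120/469) = -271*(-120/469) = 32520/469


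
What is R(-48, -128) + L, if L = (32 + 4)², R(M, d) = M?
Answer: 1248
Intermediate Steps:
L = 1296 (L = 36² = 1296)
R(-48, -128) + L = -48 + 1296 = 1248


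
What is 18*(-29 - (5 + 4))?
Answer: -684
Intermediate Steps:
18*(-29 - (5 + 4)) = 18*(-29 - 1*9) = 18*(-29 - 9) = 18*(-38) = -684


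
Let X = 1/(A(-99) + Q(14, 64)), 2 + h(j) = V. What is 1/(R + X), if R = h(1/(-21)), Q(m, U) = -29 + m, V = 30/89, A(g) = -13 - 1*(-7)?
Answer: -1869/3197 ≈ -0.58461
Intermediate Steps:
A(g) = -6 (A(g) = -13 + 7 = -6)
V = 30/89 (V = 30*(1/89) = 30/89 ≈ 0.33708)
h(j) = -148/89 (h(j) = -2 + 30/89 = -148/89)
R = -148/89 ≈ -1.6629
X = -1/21 (X = 1/(-6 + (-29 + 14)) = 1/(-6 - 15) = 1/(-21) = -1/21 ≈ -0.047619)
1/(R + X) = 1/(-148/89 - 1/21) = 1/(-3197/1869) = -1869/3197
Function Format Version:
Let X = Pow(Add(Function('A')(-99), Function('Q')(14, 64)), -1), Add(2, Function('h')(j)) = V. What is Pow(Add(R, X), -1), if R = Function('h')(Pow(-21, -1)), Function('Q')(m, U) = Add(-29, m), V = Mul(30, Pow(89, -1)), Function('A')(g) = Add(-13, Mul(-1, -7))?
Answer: Rational(-1869, 3197) ≈ -0.58461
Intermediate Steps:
Function('A')(g) = -6 (Function('A')(g) = Add(-13, 7) = -6)
V = Rational(30, 89) (V = Mul(30, Rational(1, 89)) = Rational(30, 89) ≈ 0.33708)
Function('h')(j) = Rational(-148, 89) (Function('h')(j) = Add(-2, Rational(30, 89)) = Rational(-148, 89))
R = Rational(-148, 89) ≈ -1.6629
X = Rational(-1, 21) (X = Pow(Add(-6, Add(-29, 14)), -1) = Pow(Add(-6, -15), -1) = Pow(-21, -1) = Rational(-1, 21) ≈ -0.047619)
Pow(Add(R, X), -1) = Pow(Add(Rational(-148, 89), Rational(-1, 21)), -1) = Pow(Rational(-3197, 1869), -1) = Rational(-1869, 3197)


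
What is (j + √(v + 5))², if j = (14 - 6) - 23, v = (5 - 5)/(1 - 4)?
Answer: (15 - √5)² ≈ 162.92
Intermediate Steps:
v = 0 (v = 0/(-3) = 0*(-⅓) = 0)
j = -15 (j = 8 - 23 = -15)
(j + √(v + 5))² = (-15 + √(0 + 5))² = (-15 + √5)²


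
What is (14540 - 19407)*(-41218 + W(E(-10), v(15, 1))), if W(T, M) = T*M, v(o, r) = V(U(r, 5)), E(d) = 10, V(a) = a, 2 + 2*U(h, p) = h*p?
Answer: 200535001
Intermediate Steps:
U(h, p) = -1 + h*p/2 (U(h, p) = -1 + (h*p)/2 = -1 + h*p/2)
v(o, r) = -1 + 5*r/2 (v(o, r) = -1 + (½)*r*5 = -1 + 5*r/2)
W(T, M) = M*T
(14540 - 19407)*(-41218 + W(E(-10), v(15, 1))) = (14540 - 19407)*(-41218 + (-1 + (5/2)*1)*10) = -4867*(-41218 + (-1 + 5/2)*10) = -4867*(-41218 + (3/2)*10) = -4867*(-41218 + 15) = -4867*(-41203) = 200535001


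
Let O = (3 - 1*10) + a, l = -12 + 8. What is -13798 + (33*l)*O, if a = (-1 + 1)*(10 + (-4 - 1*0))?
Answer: -12874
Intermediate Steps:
l = -4
a = 0 (a = 0*(10 + (-4 + 0)) = 0*(10 - 4) = 0*6 = 0)
O = -7 (O = (3 - 1*10) + 0 = (3 - 10) + 0 = -7 + 0 = -7)
-13798 + (33*l)*O = -13798 + (33*(-4))*(-7) = -13798 - 132*(-7) = -13798 + 924 = -12874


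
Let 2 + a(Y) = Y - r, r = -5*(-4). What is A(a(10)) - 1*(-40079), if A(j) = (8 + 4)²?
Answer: 40223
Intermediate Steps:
r = 20
a(Y) = -22 + Y (a(Y) = -2 + (Y - 1*20) = -2 + (Y - 20) = -2 + (-20 + Y) = -22 + Y)
A(j) = 144 (A(j) = 12² = 144)
A(a(10)) - 1*(-40079) = 144 - 1*(-40079) = 144 + 40079 = 40223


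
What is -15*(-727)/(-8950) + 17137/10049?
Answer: 8758361/17987710 ≈ 0.48691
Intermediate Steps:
-15*(-727)/(-8950) + 17137/10049 = 10905*(-1/8950) + 17137*(1/10049) = -2181/1790 + 17137/10049 = 8758361/17987710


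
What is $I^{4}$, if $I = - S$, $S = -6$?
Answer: $1296$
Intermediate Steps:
$I = 6$ ($I = \left(-1\right) \left(-6\right) = 6$)
$I^{4} = 6^{4} = 1296$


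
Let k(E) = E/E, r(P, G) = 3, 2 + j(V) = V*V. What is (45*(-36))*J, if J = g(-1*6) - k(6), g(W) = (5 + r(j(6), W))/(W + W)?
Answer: 2700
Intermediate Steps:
j(V) = -2 + V² (j(V) = -2 + V*V = -2 + V²)
k(E) = 1
g(W) = 4/W (g(W) = (5 + 3)/(W + W) = 8/((2*W)) = 8*(1/(2*W)) = 4/W)
J = -5/3 (J = 4/((-1*6)) - 1*1 = 4/(-6) - 1 = 4*(-⅙) - 1 = -⅔ - 1 = -5/3 ≈ -1.6667)
(45*(-36))*J = (45*(-36))*(-5/3) = -1620*(-5/3) = 2700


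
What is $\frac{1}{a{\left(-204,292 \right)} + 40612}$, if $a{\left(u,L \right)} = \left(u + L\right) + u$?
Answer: $\frac{1}{40496} \approx 2.4694 \cdot 10^{-5}$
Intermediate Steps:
$a{\left(u,L \right)} = L + 2 u$ ($a{\left(u,L \right)} = \left(L + u\right) + u = L + 2 u$)
$\frac{1}{a{\left(-204,292 \right)} + 40612} = \frac{1}{\left(292 + 2 \left(-204\right)\right) + 40612} = \frac{1}{\left(292 - 408\right) + 40612} = \frac{1}{-116 + 40612} = \frac{1}{40496}$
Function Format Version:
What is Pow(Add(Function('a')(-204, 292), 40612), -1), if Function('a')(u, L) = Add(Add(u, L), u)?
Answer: Rational(1, 40496) ≈ 2.4694e-5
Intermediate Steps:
Function('a')(u, L) = Add(L, Mul(2, u)) (Function('a')(u, L) = Add(Add(L, u), u) = Add(L, Mul(2, u)))
Pow(Add(Function('a')(-204, 292), 40612), -1) = Pow(Add(Add(292, Mul(2, -204)), 40612), -1) = Pow(Add(Add(292, -408), 40612), -1) = Pow(Add(-116, 40612), -1) = Pow(40496, -1) = Rational(1, 40496)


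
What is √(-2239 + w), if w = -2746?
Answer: I*√4985 ≈ 70.604*I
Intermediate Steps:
√(-2239 + w) = √(-2239 - 2746) = √(-4985) = I*√4985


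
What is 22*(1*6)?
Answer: 132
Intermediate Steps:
22*(1*6) = 22*6 = 132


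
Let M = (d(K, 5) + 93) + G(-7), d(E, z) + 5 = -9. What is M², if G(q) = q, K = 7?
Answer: 5184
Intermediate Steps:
d(E, z) = -14 (d(E, z) = -5 - 9 = -14)
M = 72 (M = (-14 + 93) - 7 = 79 - 7 = 72)
M² = 72² = 5184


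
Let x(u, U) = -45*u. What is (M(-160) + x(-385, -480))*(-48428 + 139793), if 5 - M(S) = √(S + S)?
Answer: 1583355450 - 730920*I*√5 ≈ 1.5834e+9 - 1.6344e+6*I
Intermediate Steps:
M(S) = 5 - √2*√S (M(S) = 5 - √(S + S) = 5 - √(2*S) = 5 - √2*√S)
(M(-160) + x(-385, -480))*(-48428 + 139793) = ((5 - √2*√(-160)) - 45*(-385))*(-48428 + 139793) = ((5 - √2*4*I*√10) + 17325)*91365 = ((5 - 8*I*√5) + 17325)*91365 = (17330 - 8*I*√5)*91365 = 1583355450 - 730920*I*√5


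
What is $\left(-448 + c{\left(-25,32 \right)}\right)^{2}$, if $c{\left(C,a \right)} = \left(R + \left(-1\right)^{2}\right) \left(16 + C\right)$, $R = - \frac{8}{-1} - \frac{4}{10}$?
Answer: $\frac{6901129}{25} \approx 2.7605 \cdot 10^{5}$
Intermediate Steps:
$R = \frac{38}{5}$ ($R = \left(-8\right) \left(-1\right) - \frac{2}{5} = 8 - \frac{2}{5} = \frac{38}{5} \approx 7.6$)
$c{\left(C,a \right)} = \frac{688}{5} + \frac{43 C}{5}$ ($c{\left(C,a \right)} = \left(\frac{38}{5} + \left(-1\right)^{2}\right) \left(16 + C\right) = \left(\frac{38}{5} + 1\right) \left(16 + C\right) = \frac{43 \left(16 + C\right)}{5} = \frac{688}{5} + \frac{43 C}{5}$)
$\left(-448 + c{\left(-25,32 \right)}\right)^{2} = \left(-448 + \left(\frac{688}{5} + \frac{43}{5} \left(-25\right)\right)\right)^{2} = \left(-448 + \left(\frac{688}{5} - 215\right)\right)^{2} = \left(-448 - \frac{387}{5}\right)^{2} = \left(- \frac{2627}{5}\right)^{2} = \frac{6901129}{25}$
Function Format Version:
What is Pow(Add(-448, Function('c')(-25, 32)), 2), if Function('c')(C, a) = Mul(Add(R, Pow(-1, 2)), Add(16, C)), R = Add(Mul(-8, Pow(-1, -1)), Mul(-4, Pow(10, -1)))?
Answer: Rational(6901129, 25) ≈ 2.7605e+5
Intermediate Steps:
R = Rational(38, 5) (R = Add(Mul(-8, -1), Mul(-4, Rational(1, 10))) = Add(8, Rational(-2, 5)) = Rational(38, 5) ≈ 7.6000)
Function('c')(C, a) = Add(Rational(688, 5), Mul(Rational(43, 5), C)) (Function('c')(C, a) = Mul(Add(Rational(38, 5), Pow(-1, 2)), Add(16, C)) = Mul(Add(Rational(38, 5), 1), Add(16, C)) = Mul(Rational(43, 5), Add(16, C)) = Add(Rational(688, 5), Mul(Rational(43, 5), C)))
Pow(Add(-448, Function('c')(-25, 32)), 2) = Pow(Add(-448, Add(Rational(688, 5), Mul(Rational(43, 5), -25))), 2) = Pow(Add(-448, Add(Rational(688, 5), -215)), 2) = Pow(Add(-448, Rational(-387, 5)), 2) = Pow(Rational(-2627, 5), 2) = Rational(6901129, 25)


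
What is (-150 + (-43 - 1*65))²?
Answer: 66564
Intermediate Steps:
(-150 + (-43 - 1*65))² = (-150 + (-43 - 65))² = (-150 - 108)² = (-258)² = 66564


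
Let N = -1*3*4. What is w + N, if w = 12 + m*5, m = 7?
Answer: 35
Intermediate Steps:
w = 47 (w = 12 + 7*5 = 12 + 35 = 47)
N = -12 (N = -3*4 = -12)
w + N = 47 - 12 = 35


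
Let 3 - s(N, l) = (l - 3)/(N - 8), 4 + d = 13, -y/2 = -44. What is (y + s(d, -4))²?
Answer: 9604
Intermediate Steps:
y = 88 (y = -2*(-44) = 88)
d = 9 (d = -4 + 13 = 9)
s(N, l) = 3 - (-3 + l)/(-8 + N) (s(N, l) = 3 - (l - 3)/(N - 8) = 3 - (-3 + l)/(-8 + N))
(y + s(d, -4))² = (88 + (-21 - 1*(-4) + 3*9)/(-8 + 9))² = (88 + (-21 + 4 + 27)/1)² = (88 + 1*10)² = (88 + 10)² = 98² = 9604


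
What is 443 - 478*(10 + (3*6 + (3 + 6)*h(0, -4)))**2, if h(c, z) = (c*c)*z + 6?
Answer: -3213629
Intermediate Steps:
h(c, z) = 6 + z*c**2 (h(c, z) = c**2*z + 6 = z*c**2 + 6 = 6 + z*c**2)
443 - 478*(10 + (3*6 + (3 + 6)*h(0, -4)))**2 = 443 - 478*(10 + (3*6 + (3 + 6)*(6 - 4*0**2)))**2 = 443 - 478*(10 + (18 + 9*(6 - 4*0)))**2 = 443 - 478*(10 + (18 + 9*(6 + 0)))**2 = 443 - 478*(10 + (18 + 9*6))**2 = 443 - 478*(10 + (18 + 54))**2 = 443 - 478*(10 + 72)**2 = 443 - 478*82**2 = 443 - 478*6724 = 443 - 3214072 = -3213629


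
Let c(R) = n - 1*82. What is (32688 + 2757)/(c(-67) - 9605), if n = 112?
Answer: -7089/1915 ≈ -3.7018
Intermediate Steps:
c(R) = 30 (c(R) = 112 - 1*82 = 112 - 82 = 30)
(32688 + 2757)/(c(-67) - 9605) = (32688 + 2757)/(30 - 9605) = 35445/(-9575) = 35445*(-1/9575) = -7089/1915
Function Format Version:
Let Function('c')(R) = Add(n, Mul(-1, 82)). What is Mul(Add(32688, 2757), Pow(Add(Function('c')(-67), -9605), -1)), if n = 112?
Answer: Rational(-7089, 1915) ≈ -3.7018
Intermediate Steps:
Function('c')(R) = 30 (Function('c')(R) = Add(112, Mul(-1, 82)) = Add(112, -82) = 30)
Mul(Add(32688, 2757), Pow(Add(Function('c')(-67), -9605), -1)) = Mul(Add(32688, 2757), Pow(Add(30, -9605), -1)) = Mul(35445, Pow(-9575, -1)) = Mul(35445, Rational(-1, 9575)) = Rational(-7089, 1915)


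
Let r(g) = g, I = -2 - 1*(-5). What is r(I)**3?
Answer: 27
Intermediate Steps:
I = 3 (I = -2 + 5 = 3)
r(I)**3 = 3**3 = 27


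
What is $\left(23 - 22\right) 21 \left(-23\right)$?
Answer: $-483$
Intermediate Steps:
$\left(23 - 22\right) 21 \left(-23\right) = 1 \cdot 21 \left(-23\right) = 21 \left(-23\right) = -483$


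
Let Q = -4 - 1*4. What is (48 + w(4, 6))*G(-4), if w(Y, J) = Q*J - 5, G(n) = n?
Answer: 20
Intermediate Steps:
Q = -8 (Q = -4 - 4 = -8)
w(Y, J) = -5 - 8*J (w(Y, J) = -8*J - 5 = -5 - 8*J)
(48 + w(4, 6))*G(-4) = (48 + (-5 - 8*6))*(-4) = (48 + (-5 - 48))*(-4) = (48 - 53)*(-4) = -5*(-4) = 20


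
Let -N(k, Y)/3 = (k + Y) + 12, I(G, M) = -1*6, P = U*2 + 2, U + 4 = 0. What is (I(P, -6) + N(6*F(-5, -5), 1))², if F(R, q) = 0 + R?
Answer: 2025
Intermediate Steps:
F(R, q) = R
U = -4 (U = -4 + 0 = -4)
P = -6 (P = -4*2 + 2 = -8 + 2 = -6)
I(G, M) = -6
N(k, Y) = -36 - 3*Y - 3*k (N(k, Y) = -3*((k + Y) + 12) = -3*((Y + k) + 12) = -3*(12 + Y + k) = -36 - 3*Y - 3*k)
(I(P, -6) + N(6*F(-5, -5), 1))² = (-6 + (-36 - 3*1 - 18*(-5)))² = (-6 + (-36 - 3 - 3*(-30)))² = (-6 + (-36 - 3 + 90))² = (-6 + 51)² = 45² = 2025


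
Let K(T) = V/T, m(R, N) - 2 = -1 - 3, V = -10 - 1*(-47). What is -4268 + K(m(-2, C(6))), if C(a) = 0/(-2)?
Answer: -8573/2 ≈ -4286.5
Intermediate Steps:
V = 37 (V = -10 + 47 = 37)
C(a) = 0 (C(a) = 0*(-½) = 0)
m(R, N) = -2 (m(R, N) = 2 + (-1 - 3) = 2 - 4 = -2)
K(T) = 37/T
-4268 + K(m(-2, C(6))) = -4268 + 37/(-2) = -4268 + 37*(-½) = -4268 - 37/2 = -8573/2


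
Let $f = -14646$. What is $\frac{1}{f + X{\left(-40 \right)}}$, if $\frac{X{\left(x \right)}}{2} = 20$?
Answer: $- \frac{1}{14606} \approx -6.8465 \cdot 10^{-5}$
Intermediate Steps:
$X{\left(x \right)} = 40$ ($X{\left(x \right)} = 2 \cdot 20 = 40$)
$\frac{1}{f + X{\left(-40 \right)}} = \frac{1}{-14646 + 40} = \frac{1}{-14606} = - \frac{1}{14606}$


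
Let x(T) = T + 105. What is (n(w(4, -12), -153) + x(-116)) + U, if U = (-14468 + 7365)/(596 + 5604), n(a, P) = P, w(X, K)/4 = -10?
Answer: -1023903/6200 ≈ -165.15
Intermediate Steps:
w(X, K) = -40 (w(X, K) = 4*(-10) = -40)
x(T) = 105 + T
U = -7103/6200 ≈ -1.1456
(n(w(4, -12), -153) + x(-116)) + U = (-153 + (105 - 116)) - 7103/6200 = (-153 - 11) - 7103/6200 = -164 - 7103/6200 = -1023903/6200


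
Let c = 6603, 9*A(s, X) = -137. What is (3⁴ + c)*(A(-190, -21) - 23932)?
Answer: -480189700/3 ≈ -1.6006e+8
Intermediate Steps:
A(s, X) = -137/9 (A(s, X) = (⅑)*(-137) = -137/9)
(3⁴ + c)*(A(-190, -21) - 23932) = (3⁴ + 6603)*(-137/9 - 23932) = (81 + 6603)*(-215525/9) = 6684*(-215525/9) = -480189700/3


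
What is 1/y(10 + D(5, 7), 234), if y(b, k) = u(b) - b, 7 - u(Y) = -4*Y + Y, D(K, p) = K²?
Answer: 1/77 ≈ 0.012987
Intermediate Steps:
u(Y) = 7 + 3*Y (u(Y) = 7 - (-4*Y + Y) = 7 - (-3)*Y = 7 + 3*Y)
y(b, k) = 7 + 2*b (y(b, k) = (7 + 3*b) - b = 7 + 2*b)
1/y(10 + D(5, 7), 234) = 1/(7 + 2*(10 + 5²)) = 1/(7 + 2*(10 + 25)) = 1/(7 + 2*35) = 1/(7 + 70) = 1/77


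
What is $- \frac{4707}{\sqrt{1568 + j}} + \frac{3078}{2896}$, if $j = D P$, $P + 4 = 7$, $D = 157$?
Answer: $\frac{1539}{1448} - \frac{4707 \sqrt{2039}}{2039} \approx -103.18$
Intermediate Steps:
$P = 3$ ($P = -4 + 7 = 3$)
$j = 471$ ($j = 157 \cdot 3 = 471$)
$- \frac{4707}{\sqrt{1568 + j}} + \frac{3078}{2896} = - \frac{4707}{\sqrt{1568 + 471}} + \frac{3078}{2896} = - \frac{4707}{\sqrt{2039}} + 3078 \cdot \frac{1}{2896} = - 4707 \frac{\sqrt{2039}}{2039} + \frac{1539}{1448} = - \frac{4707 \sqrt{2039}}{2039} + \frac{1539}{1448} = \frac{1539}{1448} - \frac{4707 \sqrt{2039}}{2039}$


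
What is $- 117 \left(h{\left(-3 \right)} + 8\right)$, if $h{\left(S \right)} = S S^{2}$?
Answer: $2223$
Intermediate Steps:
$h{\left(S \right)} = S^{3}$
$- 117 \left(h{\left(-3 \right)} + 8\right) = - 117 \left(\left(-3\right)^{3} + 8\right) = - 117 \left(-27 + 8\right) = \left(-117\right) \left(-19\right) = 2223$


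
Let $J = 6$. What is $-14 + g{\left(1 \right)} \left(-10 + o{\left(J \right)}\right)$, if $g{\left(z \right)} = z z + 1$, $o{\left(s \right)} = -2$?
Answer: $-38$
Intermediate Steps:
$g{\left(z \right)} = 1 + z^{2}$ ($g{\left(z \right)} = z^{2} + 1 = 1 + z^{2}$)
$-14 + g{\left(1 \right)} \left(-10 + o{\left(J \right)}\right) = -14 + \left(1 + 1^{2}\right) \left(-10 - 2\right) = -14 + \left(1 + 1\right) \left(-12\right) = -14 + 2 \left(-12\right) = -14 - 24 = -38$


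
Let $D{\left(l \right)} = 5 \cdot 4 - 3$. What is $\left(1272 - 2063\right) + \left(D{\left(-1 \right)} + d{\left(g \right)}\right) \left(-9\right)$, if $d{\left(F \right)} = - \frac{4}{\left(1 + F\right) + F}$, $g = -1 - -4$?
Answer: $- \frac{6572}{7} \approx -938.86$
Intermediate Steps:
$D{\left(l \right)} = 17$ ($D{\left(l \right)} = 20 - 3 = 17$)
$g = 3$ ($g = -1 + 4 = 3$)
$d{\left(F \right)} = - \frac{4}{1 + 2 F}$
$\left(1272 - 2063\right) + \left(D{\left(-1 \right)} + d{\left(g \right)}\right) \left(-9\right) = \left(1272 - 2063\right) + \left(17 - \frac{4}{1 + 2 \cdot 3}\right) \left(-9\right) = \left(1272 - 2063\right) + \left(17 - \frac{4}{1 + 6}\right) \left(-9\right) = -791 + \left(17 - \frac{4}{7}\right) \left(-9\right) = -791 + \frac{115}{7} \left(-9\right) = -791 - \frac{1035}{7} = - \frac{6572}{7}$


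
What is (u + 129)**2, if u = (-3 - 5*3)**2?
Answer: 205209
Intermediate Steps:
u = 324 (u = (-3 - 15)**2 = (-18)**2 = 324)
(u + 129)**2 = (324 + 129)**2 = 453**2 = 205209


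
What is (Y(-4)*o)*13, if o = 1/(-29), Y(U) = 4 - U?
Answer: -104/29 ≈ -3.5862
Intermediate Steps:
o = -1/29 ≈ -0.034483
(Y(-4)*o)*13 = ((4 - 1*(-4))*(-1/29))*13 = ((4 + 4)*(-1/29))*13 = (8*(-1/29))*13 = -8/29*13 = -104/29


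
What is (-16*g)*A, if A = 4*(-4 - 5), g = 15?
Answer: 8640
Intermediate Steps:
A = -36 (A = 4*(-9) = -36)
(-16*g)*A = -16*15*(-36) = -240*(-36) = 8640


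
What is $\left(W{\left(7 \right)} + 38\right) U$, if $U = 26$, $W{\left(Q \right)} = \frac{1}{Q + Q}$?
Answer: $\frac{6929}{7} \approx 989.86$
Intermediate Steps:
$W{\left(Q \right)} = \frac{1}{2 Q}$
$\left(W{\left(7 \right)} + 38\right) U = \left(\frac{1}{2 \cdot 7} + 38\right) 26 = \left(\frac{1}{2} \cdot \frac{1}{7} + 38\right) 26 = \left(\frac{1}{14} + 38\right) 26 = \frac{533}{14} \cdot 26 = \frac{6929}{7}$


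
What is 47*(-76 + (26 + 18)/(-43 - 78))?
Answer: -39480/11 ≈ -3589.1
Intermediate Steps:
47*(-76 + (26 + 18)/(-43 - 78)) = 47*(-76 + 44/(-121)) = 47*(-76 + 44*(-1/121)) = 47*(-76 - 4/11) = 47*(-840/11) = -39480/11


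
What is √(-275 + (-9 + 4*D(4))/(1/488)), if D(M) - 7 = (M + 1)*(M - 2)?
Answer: √28517 ≈ 168.87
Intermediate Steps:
D(M) = 7 + (1 + M)*(-2 + M) (D(M) = 7 + (M + 1)*(M - 2) = 7 + (1 + M)*(-2 + M))
√(-275 + (-9 + 4*D(4))/(1/488)) = √(-275 + (-9 + 4*(5 + 4² - 1*4))/(1/488)) = √(-275 + (-9 + 4*(5 + 16 - 4))/(1/488)) = √(-275 + (-9 + 4*17)*488) = √(-275 + (-9 + 68)*488) = √(-275 + 59*488) = √(-275 + 28792) = √28517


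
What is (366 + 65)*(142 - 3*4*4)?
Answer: 40514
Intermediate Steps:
(366 + 65)*(142 - 3*4*4) = 431*(142 - 12*4) = 431*(142 - 48) = 431*94 = 40514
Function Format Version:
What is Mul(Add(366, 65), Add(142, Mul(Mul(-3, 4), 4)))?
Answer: 40514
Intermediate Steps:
Mul(Add(366, 65), Add(142, Mul(Mul(-3, 4), 4))) = Mul(431, Add(142, Mul(-12, 4))) = Mul(431, Add(142, -48)) = Mul(431, 94) = 40514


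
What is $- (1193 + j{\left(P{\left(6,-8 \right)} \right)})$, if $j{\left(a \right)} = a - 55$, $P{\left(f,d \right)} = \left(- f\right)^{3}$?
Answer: $-922$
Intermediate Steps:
$P{\left(f,d \right)} = - f^{3}$
$j{\left(a \right)} = -55 + a$
$- (1193 + j{\left(P{\left(6,-8 \right)} \right)}) = - (1193 - 271) = \left(-1\right) 922 = -922$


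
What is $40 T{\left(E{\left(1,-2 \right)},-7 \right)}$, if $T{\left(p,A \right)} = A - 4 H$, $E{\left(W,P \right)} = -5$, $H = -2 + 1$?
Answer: $-120$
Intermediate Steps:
$H = -1$
$T{\left(p,A \right)} = 4 + A$ ($T{\left(p,A \right)} = A - -4 = A + 4 = 4 + A$)
$40 T{\left(E{\left(1,-2 \right)},-7 \right)} = 40 \left(4 - 7\right) = 40 \left(-3\right) = -120$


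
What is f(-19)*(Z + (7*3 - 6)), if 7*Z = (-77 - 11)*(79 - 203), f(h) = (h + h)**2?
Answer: 15908548/7 ≈ 2.2726e+6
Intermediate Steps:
f(h) = 4*h**2 (f(h) = (2*h)**2 = 4*h**2)
Z = 10912/7 (Z = ((-77 - 11)*(79 - 203))/7 = (-88*(-124))/7 = (1/7)*10912 = 10912/7 ≈ 1558.9)
f(-19)*(Z + (7*3 - 6)) = (4*(-19)**2)*(10912/7 + (7*3 - 6)) = (4*361)*(10912/7 + (21 - 6)) = 1444*(10912/7 + 15) = 1444*(11017/7) = 15908548/7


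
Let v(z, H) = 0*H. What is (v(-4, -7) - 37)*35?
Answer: -1295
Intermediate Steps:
v(z, H) = 0
(v(-4, -7) - 37)*35 = (0 - 37)*35 = -37*35 = -1295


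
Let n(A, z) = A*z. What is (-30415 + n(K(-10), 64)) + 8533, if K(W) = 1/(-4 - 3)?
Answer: -153238/7 ≈ -21891.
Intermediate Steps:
K(W) = -1/7 (K(W) = 1/(-7) = -1/7)
(-30415 + n(K(-10), 64)) + 8533 = (-30415 - 1/7*64) + 8533 = (-30415 - 64/7) + 8533 = -212969/7 + 8533 = -153238/7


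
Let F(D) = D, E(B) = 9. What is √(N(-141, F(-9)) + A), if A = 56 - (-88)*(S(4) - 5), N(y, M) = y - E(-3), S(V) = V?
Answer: I*√182 ≈ 13.491*I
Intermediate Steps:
N(y, M) = -9 + y (N(y, M) = y - 1*9 = y - 9 = -9 + y)
A = -32 (A = 56 - (-88)*(4 - 5) = 56 - (-88)*(-1) = 56 - 22*4 = 56 - 88 = -32)
√(N(-141, F(-9)) + A) = √((-9 - 141) - 32) = √(-150 - 32) = √(-182) = I*√182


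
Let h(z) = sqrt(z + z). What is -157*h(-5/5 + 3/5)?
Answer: -314*I*sqrt(5)/5 ≈ -140.43*I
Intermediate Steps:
h(z) = sqrt(2)*sqrt(z) (h(z) = sqrt(2*z) = sqrt(2)*sqrt(z))
-157*h(-5/5 + 3/5) = -157*sqrt(2)*sqrt(-5/5 + 3/5) = -157*sqrt(2)*sqrt(-5*1/5 + 3*(1/5)) = -157*sqrt(2)*sqrt(-1 + 3/5) = -157*sqrt(2)*sqrt(-2/5) = -157*sqrt(2)*I*sqrt(10)/5 = -314*I*sqrt(5)/5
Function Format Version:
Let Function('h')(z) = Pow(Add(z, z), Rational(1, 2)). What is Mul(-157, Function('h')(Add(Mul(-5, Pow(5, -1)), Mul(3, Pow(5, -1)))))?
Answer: Mul(Rational(-314, 5), I, Pow(5, Rational(1, 2))) ≈ Mul(-140.43, I)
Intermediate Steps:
Function('h')(z) = Mul(Pow(2, Rational(1, 2)), Pow(z, Rational(1, 2))) (Function('h')(z) = Pow(Mul(2, z), Rational(1, 2)) = Mul(Pow(2, Rational(1, 2)), Pow(z, Rational(1, 2))))
Mul(-157, Function('h')(Add(Mul(-5, Pow(5, -1)), Mul(3, Pow(5, -1))))) = Mul(-157, Mul(Pow(2, Rational(1, 2)), Pow(Add(Mul(-5, Pow(5, -1)), Mul(3, Pow(5, -1))), Rational(1, 2)))) = Mul(-157, Mul(Pow(2, Rational(1, 2)), Pow(Add(Mul(-5, Rational(1, 5)), Mul(3, Rational(1, 5))), Rational(1, 2)))) = Mul(-157, Mul(Pow(2, Rational(1, 2)), Pow(Add(-1, Rational(3, 5)), Rational(1, 2)))) = Mul(-157, Mul(Pow(2, Rational(1, 2)), Pow(Rational(-2, 5), Rational(1, 2)))) = Mul(-157, Mul(Pow(2, Rational(1, 2)), Mul(Rational(1, 5), I, Pow(10, Rational(1, 2))))) = Mul(-157, Mul(Rational(2, 5), I, Pow(5, Rational(1, 2)))) = Mul(Rational(-314, 5), I, Pow(5, Rational(1, 2)))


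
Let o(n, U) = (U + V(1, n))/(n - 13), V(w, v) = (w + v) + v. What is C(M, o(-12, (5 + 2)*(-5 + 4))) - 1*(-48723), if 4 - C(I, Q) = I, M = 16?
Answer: 48711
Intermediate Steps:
V(w, v) = w + 2*v (V(w, v) = (v + w) + v = w + 2*v)
o(n, U) = (1 + U + 2*n)/(-13 + n) (o(n, U) = (U + (1 + 2*n))/(n - 13) = (1 + U + 2*n)/(-13 + n))
C(I, Q) = 4 - I
C(M, o(-12, (5 + 2)*(-5 + 4))) - 1*(-48723) = (4 - 1*16) - 1*(-48723) = (4 - 16) + 48723 = -12 + 48723 = 48711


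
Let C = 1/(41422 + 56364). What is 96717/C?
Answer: 9457568562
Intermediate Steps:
C = 1/97786 ≈ 1.0226e-5
96717/C = 96717/(1/97786) = 96717*97786 = 9457568562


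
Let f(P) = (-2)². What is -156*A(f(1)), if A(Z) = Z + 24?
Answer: -4368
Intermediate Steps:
f(P) = 4
A(Z) = 24 + Z
-156*A(f(1)) = -156*(24 + 4) = -156*28 = -4368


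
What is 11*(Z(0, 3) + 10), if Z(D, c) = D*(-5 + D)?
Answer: 110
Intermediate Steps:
11*(Z(0, 3) + 10) = 11*(0*(-5 + 0) + 10) = 11*(0*(-5) + 10) = 11*(0 + 10) = 11*10 = 110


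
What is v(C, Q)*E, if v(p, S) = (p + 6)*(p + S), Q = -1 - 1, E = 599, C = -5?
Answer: -4193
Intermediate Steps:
Q = -2
v(p, S) = (6 + p)*(S + p)
v(C, Q)*E = ((-5)**2 + 6*(-2) + 6*(-5) - 2*(-5))*599 = (25 - 12 - 30 + 10)*599 = -7*599 = -4193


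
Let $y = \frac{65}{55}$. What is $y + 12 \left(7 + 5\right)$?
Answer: $\frac{1597}{11} \approx 145.18$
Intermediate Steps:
$y = \frac{13}{11}$ ($y = 65 \cdot \frac{1}{55} = \frac{13}{11} \approx 1.1818$)
$y + 12 \left(7 + 5\right) = \frac{13}{11} + 12 \left(7 + 5\right) = \frac{13}{11} + 12 \cdot 12 = \frac{13}{11} + 144 = \frac{1597}{11}$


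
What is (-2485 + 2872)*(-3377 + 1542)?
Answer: -710145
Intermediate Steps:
(-2485 + 2872)*(-3377 + 1542) = 387*(-1835) = -710145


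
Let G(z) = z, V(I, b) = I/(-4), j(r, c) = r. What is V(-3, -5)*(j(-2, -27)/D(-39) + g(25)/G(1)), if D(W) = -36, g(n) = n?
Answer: 451/24 ≈ 18.792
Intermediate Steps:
V(I, b) = -I/4 (V(I, b) = I*(-¼) = -I/4)
V(-3, -5)*(j(-2, -27)/D(-39) + g(25)/G(1)) = (-¼*(-3))*(-2/(-36) + 25/1) = 3*(-2*(-1/36) + 25*1)/4 = 3*(1/18 + 25)/4 = (¾)*(451/18) = 451/24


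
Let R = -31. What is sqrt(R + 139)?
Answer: 6*sqrt(3) ≈ 10.392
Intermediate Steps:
sqrt(R + 139) = sqrt(-31 + 139) = sqrt(108) = 6*sqrt(3)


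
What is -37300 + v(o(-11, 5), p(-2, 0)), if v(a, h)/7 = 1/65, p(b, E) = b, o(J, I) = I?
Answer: -2424493/65 ≈ -37300.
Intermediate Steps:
v(a, h) = 7/65
-37300 + v(o(-11, 5), p(-2, 0)) = -37300 + 7/65 = -2424493/65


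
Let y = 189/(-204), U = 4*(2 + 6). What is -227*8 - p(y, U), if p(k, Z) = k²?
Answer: -8401153/4624 ≈ -1816.9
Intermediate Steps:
U = 32 (U = 4*8 = 32)
y = -63/68 (y = 189*(-1/204) = -63/68 ≈ -0.92647)
-227*8 - p(y, U) = -227*8 - (-63/68)² = -1816 - 1*3969/4624 = -1816 - 3969/4624 = -8401153/4624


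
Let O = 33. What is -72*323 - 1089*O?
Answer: -59193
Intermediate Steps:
-72*323 - 1089*O = -72*323 - 1089*33 = -23256 - 35937 = -59193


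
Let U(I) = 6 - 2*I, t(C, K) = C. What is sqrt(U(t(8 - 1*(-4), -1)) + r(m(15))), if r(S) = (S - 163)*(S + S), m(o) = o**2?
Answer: 3*sqrt(3098) ≈ 166.98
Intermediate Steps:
r(S) = 2*S*(-163 + S) (r(S) = (-163 + S)*(2*S) = 2*S*(-163 + S))
sqrt(U(t(8 - 1*(-4), -1)) + r(m(15))) = sqrt((6 - 2*(8 - 1*(-4))) + 2*15**2*(-163 + 15**2)) = sqrt((6 - 2*(8 + 4)) + 2*225*(-163 + 225)) = sqrt((6 - 2*12) + 2*225*62) = sqrt((6 - 24) + 27900) = sqrt(-18 + 27900) = sqrt(27882) = 3*sqrt(3098)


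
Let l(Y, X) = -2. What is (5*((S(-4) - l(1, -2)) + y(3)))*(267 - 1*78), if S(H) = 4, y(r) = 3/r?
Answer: 6615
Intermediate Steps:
(5*((S(-4) - l(1, -2)) + y(3)))*(267 - 1*78) = (5*((4 - 1*(-2)) + 3/3))*(267 - 1*78) = (5*((4 + 2) + 3*(1/3)))*(267 - 78) = (5*(6 + 1))*189 = (5*7)*189 = 35*189 = 6615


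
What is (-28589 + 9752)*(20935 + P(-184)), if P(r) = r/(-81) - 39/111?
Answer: -131331459350/333 ≈ -3.9439e+8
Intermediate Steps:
P(r) = -13/37 - r/81 (P(r) = r*(-1/81) - 39*1/111 = -r/81 - 13/37 = -13/37 - r/81)
(-28589 + 9752)*(20935 + P(-184)) = (-28589 + 9752)*(20935 + (-13/37 - 1/81*(-184))) = -18837*(20935 + (-13/37 + 184/81)) = -18837*(20935 + 5755/2997) = -18837*62747950/2997 = -131331459350/333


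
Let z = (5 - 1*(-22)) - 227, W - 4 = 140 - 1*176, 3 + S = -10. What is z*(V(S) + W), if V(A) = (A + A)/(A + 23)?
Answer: 6920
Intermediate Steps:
S = -13 (S = -3 - 10 = -13)
W = -32 (W = 4 + (140 - 1*176) = 4 + (140 - 176) = 4 - 36 = -32)
V(A) = 2*A/(23 + A) (V(A) = (2*A)/(23 + A) = 2*A/(23 + A))
z = -200 (z = (5 + 22) - 227 = 27 - 227 = -200)
z*(V(S) + W) = -200*(2*(-13)/(23 - 13) - 32) = -200*(2*(-13)/10 - 32) = -200*(2*(-13)*(⅒) - 32) = -200*(-13/5 - 32) = -200*(-173/5) = 6920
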